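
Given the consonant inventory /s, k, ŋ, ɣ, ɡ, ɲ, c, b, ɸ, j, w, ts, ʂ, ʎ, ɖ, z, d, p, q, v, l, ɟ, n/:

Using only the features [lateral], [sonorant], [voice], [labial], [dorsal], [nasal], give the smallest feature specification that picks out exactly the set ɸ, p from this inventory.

Every target segment is [-voice], [+labial]; each remaining inventory member fails at least one of these. Each conjunct is needed — [+labial] alone would also admit /b, w, v/; [-voice] alone would also admit /s, k, c, ts, …/ — and no other single listed feature has exactly this extension, so two is the minimum.

[-voice, +labial]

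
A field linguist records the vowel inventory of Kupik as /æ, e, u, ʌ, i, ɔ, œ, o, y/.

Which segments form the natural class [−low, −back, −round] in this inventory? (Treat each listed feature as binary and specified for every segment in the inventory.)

Checking each segment against [−low], [−back], [−round]: /e/ (mid front unrounded tense vowel), /i/ (high front unrounded tense vowel) satisfy every feature; every other segment in the inventory fails at least one.

e, i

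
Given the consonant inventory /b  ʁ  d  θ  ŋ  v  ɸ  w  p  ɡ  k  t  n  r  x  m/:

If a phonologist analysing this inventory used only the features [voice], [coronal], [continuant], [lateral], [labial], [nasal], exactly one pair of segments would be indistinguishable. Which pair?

Both /v/ and /w/ are [+voice], [-coronal], [+continuant], [-lateral], [+labial], [-nasal]. Since the list omits [sonorant], [round] and [dorsal] — which do distinguish the voiced labiodental fricative from the labial-velar glide — this pair collapses; all other pairs remain distinct.

v, w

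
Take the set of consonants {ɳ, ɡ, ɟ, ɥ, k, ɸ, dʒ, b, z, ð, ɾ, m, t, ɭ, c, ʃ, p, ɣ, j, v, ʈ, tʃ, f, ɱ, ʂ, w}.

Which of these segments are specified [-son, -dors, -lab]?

First, the [-sonorant] segments are /ɡ, ɟ, k, ɸ, dʒ, b, z, ð, t, c, ʃ, p, ɣ, v, ʈ, tʃ, f, ʂ/.
Then [-dorsal] gives /ɸ, dʒ, b, z, ð, t, ʃ, p, v, ʈ, tʃ, f, ʂ/.
Among these, [-labial] leaves /dʒ, z, ð, t, ʃ, ʈ, tʃ, ʂ/.

dʒ, z, ð, t, ʃ, ʈ, tʃ, ʂ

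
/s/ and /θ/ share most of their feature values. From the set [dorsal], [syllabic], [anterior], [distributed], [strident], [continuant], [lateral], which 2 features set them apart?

[strident], [distributed]

The two segments share [−dorsal], [−syllabic], [+anterior], [+continuant], [−lateral]. The only features from the list on which they differ: /s/ is [+strident] while /θ/ is [−strident]; /s/ is [−distributed] while /θ/ is [+distributed].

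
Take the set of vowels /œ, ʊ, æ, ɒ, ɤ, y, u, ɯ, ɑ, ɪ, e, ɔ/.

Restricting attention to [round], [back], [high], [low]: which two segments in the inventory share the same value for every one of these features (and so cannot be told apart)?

ʊ, u

Both /ʊ/ and /u/ are [+round], [+back], [+high], [-low]. Since the list omits [tense] — which does distinguish the high back rounded lax vowel from the high back rounded tense vowel — this pair collapses; all other pairs remain distinct.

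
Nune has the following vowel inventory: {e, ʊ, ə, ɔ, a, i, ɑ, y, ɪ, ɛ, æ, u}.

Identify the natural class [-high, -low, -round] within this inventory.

Checking each segment against [-high], [-low], [-round]: /e/ (mid front unrounded tense vowel), /ə/ (mid central vowel (schwa)), /ɛ/ (mid front unrounded lax vowel) satisfy every feature; every other segment in the inventory fails at least one.

e, ə, ɛ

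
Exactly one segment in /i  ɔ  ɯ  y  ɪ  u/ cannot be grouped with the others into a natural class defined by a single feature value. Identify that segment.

[high] groups all but one: /ɪ, u, y, ɯ, i/ share [+high] while /ɔ/ (mid back rounded lax vowel) alone is [-high]. Removing any other segment would not leave a single-feature class that excludes it.

ɔ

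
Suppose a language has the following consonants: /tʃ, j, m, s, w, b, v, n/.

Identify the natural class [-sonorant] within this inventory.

The [-sonorant] segments here are /tʃ, s, b, v/; the remaining /j, m, w, n/ are [+sonorant].

tʃ, s, b, v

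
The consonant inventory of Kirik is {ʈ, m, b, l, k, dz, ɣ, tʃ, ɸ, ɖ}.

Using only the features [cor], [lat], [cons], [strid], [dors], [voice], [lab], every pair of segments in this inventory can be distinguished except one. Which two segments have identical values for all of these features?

On the given features, /b/ and /m/ have an identical profile: [-coronal], [-lateral], [+consonantal], [-strident], [-dorsal], [+voice], [+labial]. No other two segments in the inventory coincide on all 7 features. (They do differ in [sonorant] and [nasal], which are not among the given features.)

b, m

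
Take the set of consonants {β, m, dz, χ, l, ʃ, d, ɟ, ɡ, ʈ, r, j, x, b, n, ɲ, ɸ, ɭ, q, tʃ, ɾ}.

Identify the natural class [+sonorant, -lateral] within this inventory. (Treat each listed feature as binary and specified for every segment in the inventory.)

m, r, j, n, ɲ, ɾ

Eliminate segments failing any feature: /β, dz, χ, ʃ, d, ɟ, ɡ, ʈ, x, b, ɸ, q, tʃ/ are [-sonorant]; /l, ɭ/ are [+lateral]. The remaining /m, r, j, n, ɲ, ɾ/ satisfy [+sonorant], [-lateral].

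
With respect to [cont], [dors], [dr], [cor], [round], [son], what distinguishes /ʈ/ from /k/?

[coronal], [dorsal]

The two segments share [−continuant], [−delayed release], [−round], [−sonorant]. The only features from the list on which they differ: /ʈ/ is [+coronal] while /k/ is [−coronal]; /ʈ/ is [−dorsal] while /k/ is [+dorsal].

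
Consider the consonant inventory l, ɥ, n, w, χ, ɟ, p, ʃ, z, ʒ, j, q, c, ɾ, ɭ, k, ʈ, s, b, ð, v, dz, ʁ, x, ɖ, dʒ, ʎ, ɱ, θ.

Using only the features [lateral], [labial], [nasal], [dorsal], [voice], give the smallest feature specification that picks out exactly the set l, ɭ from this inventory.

[+lateral, −dorsal]

The class [+lateral], [−dorsal] has exactly /l, ɭ/ as its extension in this inventory. No smaller conjunction from the listed features achieves this: [−dorsal] alone would also admit /n, p, ʃ, z, …/; [+lateral] alone would also admit /ʎ/; and checking the remaining single features turns up none with this extension.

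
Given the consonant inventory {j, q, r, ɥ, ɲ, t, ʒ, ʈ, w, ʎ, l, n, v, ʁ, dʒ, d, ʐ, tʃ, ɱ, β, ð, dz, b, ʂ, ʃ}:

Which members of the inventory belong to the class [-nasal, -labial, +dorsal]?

The [-nasal] segments are /j, q, r, ɥ, t, ʒ, ʈ, w, ʎ, l, v, ʁ, dʒ, d, ʐ, tʃ, β, ð, dz, b, ʂ, ʃ/.
Among these, [-labial] gives /j, q, r, t, ʒ, ʈ, ʎ, l, ʁ, dʒ, d, ʐ, tʃ, ð, dz, ʂ, ʃ/.
Of those, [+dorsal] leaves /j, q, ʎ, ʁ/.

j, q, ʎ, ʁ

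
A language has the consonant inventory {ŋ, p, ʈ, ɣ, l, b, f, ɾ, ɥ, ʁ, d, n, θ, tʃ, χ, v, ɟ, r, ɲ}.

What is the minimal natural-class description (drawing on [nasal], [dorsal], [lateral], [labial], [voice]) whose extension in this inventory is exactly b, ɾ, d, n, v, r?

/b, ɾ, d, n, v, r/ are all [+voice], [−lateral], [−dorsal], and no other segment in the inventory matches all three values. Dropping any one of them over-generates: [−lateral, −dorsal] alone would also admit /p, ʈ, f, θ, …/; [+voice, −dorsal] alone would also admit /l/; [+voice, −lateral] alone would also admit /ŋ, ɣ, ɥ, ʁ, …/. No other combination of two listed features picks out exactly this set either, so fewer than three features will not do.

[+voice, −lateral, −dorsal]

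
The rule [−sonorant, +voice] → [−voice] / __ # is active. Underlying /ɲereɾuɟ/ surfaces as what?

/ɟ/ satisfies [−sonorant, +voice] and sits in __ #. The [−voice] counterpart of the voiced palatal stop is /c/. Other segments in /ɲereɾuɟ/ either fail the structural description or are not in the environment, so the surface form is [ɲereɾuc].

[ɲereɾuc]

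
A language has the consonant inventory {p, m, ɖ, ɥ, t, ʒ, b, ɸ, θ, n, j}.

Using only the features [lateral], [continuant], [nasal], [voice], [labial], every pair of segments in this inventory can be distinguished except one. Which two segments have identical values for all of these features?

ʒ, j

/ʒ/ (voiced postalveolar fricative) and /j/ (palatal glide) are both [−lateral], [+continuant], [−nasal], [+voice], [−labial], so none of the listed features separates them. (They do differ in [sonorant], [strident] and [dorsal], which are not among the given features.) Every other pair in the inventory differs on at least one listed feature.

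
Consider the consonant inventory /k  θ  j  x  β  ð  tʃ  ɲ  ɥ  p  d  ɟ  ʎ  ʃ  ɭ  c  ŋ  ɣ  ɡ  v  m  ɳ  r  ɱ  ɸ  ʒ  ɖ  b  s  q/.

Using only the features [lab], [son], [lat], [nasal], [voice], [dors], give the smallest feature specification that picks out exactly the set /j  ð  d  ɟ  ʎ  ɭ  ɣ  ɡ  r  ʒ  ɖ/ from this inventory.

[+voice, -nasal, -lab]

Every target segment is [+voice], [-nasal], [-labial]; each remaining inventory member fails at least one of these. Each conjunct is needed — [-nasal, -labial] alone would also admit /k, θ, x, tʃ, …/; [+voice, -labial] alone would also admit /ɲ, ŋ, ɳ/; [+voice, -nasal] alone would also admit /β, ɥ, v, b/ — and no other combination of two listed features has exactly this extension, so three is the minimum.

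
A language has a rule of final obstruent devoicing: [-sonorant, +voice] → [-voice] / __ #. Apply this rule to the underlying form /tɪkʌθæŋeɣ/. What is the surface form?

[tɪkʌθæŋex]

/ɣ/ satisfies [-sonorant, +voice] and sits in __ #. The [-voice] counterpart of the voiced velar fricative is /x/. Other segments in /tɪkʌθæŋeɣ/ either fail the structural description or are not in the environment, so the surface form is [tɪkʌθæŋex].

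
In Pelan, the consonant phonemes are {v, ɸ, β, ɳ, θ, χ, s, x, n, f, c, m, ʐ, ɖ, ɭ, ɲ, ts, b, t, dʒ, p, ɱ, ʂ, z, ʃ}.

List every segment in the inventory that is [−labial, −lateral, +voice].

ɳ, n, ʐ, ɖ, ɲ, dʒ, z

Eliminate segments failing any feature: /v, ɸ, β, f, m, b, p, ɱ/ are [+labial]; /θ, χ, s, x, c, ts, t, ʂ, ʃ/ are [−voice]; /ɭ/ is [+lateral]. The remaining /ɳ, n, ʐ, ɖ, ɲ, dʒ, z/ satisfy [−labial], [−lateral], [+voice].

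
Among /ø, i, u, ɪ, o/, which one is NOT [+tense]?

/ɪ/ is the high front unrounded lax vowel, which is [-tense]; the rest — /o, u, ø, i/ — are [+tense].

ɪ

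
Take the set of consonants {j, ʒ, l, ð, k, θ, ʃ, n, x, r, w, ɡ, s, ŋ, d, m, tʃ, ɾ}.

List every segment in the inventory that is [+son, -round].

Checking each segment against [+sonorant], [-round]: /j/ (palatal glide), /l/ (alveolar lateral approximant), /n/ (alveolar nasal), /r/ (alveolar trill), /ŋ/ (velar nasal), /m/ (bilabial nasal), among others, satisfy every feature; every other segment in the inventory fails at least one.

j, l, n, r, ŋ, m, ɾ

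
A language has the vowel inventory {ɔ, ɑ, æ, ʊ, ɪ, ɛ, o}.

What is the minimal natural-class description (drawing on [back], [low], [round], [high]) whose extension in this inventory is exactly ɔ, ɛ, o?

/ɔ, ɛ, o/ are all [−high], [−low], and no other segment in the inventory matches both values. Dropping any one of them over-generates: [−low] alone would also admit /ʊ, ɪ/; [−high] alone would also admit /ɑ, æ/. No other single listed feature picks out exactly this set either, so fewer than two features will not do.

[−high, −low]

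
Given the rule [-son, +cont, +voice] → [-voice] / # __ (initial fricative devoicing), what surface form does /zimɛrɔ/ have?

Only the initial segment /z/ is both word-initial and matches the structural description. It is a voiced alveolar fricative, so [-son, +cont, +voice] holds; changing it to [-voice] with all other features held fixed yields /s/ (voiceless alveolar fricative). No other segment meets both the structural description and the environment, so the output is [simɛrɔ].

[simɛrɔ]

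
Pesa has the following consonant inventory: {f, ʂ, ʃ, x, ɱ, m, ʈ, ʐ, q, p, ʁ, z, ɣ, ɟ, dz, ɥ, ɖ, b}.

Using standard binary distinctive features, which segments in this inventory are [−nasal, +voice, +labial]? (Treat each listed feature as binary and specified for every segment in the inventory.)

ɥ, b

Eliminate segments failing any feature: /f, ʂ, ʃ, x, ʈ, q, p/ are [−voice]; /ɱ, m/ are [+nasal]; /ʐ, ʁ, z, ɣ, ɟ, dz, ɖ/ are [−labial]. The remaining /ɥ, b/ satisfy [−nasal], [+voice], [+labial].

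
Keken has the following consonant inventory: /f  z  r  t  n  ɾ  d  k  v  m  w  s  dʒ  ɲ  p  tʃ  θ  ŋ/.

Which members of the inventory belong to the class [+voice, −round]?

z, r, n, ɾ, d, v, m, dʒ, ɲ, ŋ

Checking each segment against [+voice], [−round]: /z/ (voiced alveolar fricative), /r/ (alveolar trill), /n/ (alveolar nasal), /ɾ/ (alveolar tap), /d/ (voiced alveolar stop), /v/ (voiced labiodental fricative), among others, satisfy every feature; every other segment in the inventory fails at least one.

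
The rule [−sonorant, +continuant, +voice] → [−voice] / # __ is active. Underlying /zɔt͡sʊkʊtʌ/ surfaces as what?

[sɔt͡sʊkʊtʌ]

Only the initial segment /z/ is both word-initial and matches the structural description. It is a voiced alveolar fricative, so [−sonorant, +continuant, +voice] holds; changing it to [−voice] with all other features held fixed yields /s/ (voiceless alveolar fricative). No other segment meets both the structural description and the environment, so the output is [sɔt͡sʊkʊtʌ].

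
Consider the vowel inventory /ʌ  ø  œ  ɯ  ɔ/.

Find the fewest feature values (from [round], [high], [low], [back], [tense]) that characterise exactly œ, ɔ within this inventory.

Every target segment is [+round], [−tense]; each remaining inventory member fails at least one of these. Each conjunct is needed — [−tense] alone would also admit /ʌ/; [+round] alone would also admit /ø/ — and no other single listed feature has exactly this extension, so two is the minimum.

[+round, −tense]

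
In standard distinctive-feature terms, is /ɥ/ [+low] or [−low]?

[−low]

/ɥ/ is the labial-palatal glide. The feature [low] marks segments produced with the tongue body lowered; /ɥ/ lacks this property, so it is [−low].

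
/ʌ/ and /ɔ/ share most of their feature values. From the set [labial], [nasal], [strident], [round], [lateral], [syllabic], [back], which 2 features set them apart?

The two segments share [−nasal], [−strident], [−lateral], [+syllabic], [+back]. The only features from the list on which they differ: /ʌ/ is [−labial] while /ɔ/ is [+labial]; /ʌ/ is [−round] while /ɔ/ is [+round].

[labial], [round]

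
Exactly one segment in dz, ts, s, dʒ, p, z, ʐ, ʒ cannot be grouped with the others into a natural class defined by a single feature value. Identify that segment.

The remaining segments after removing /p/ share [+strident]; /p/ (voiceless bilabial stop) is [−strident]. For every other candidate removal, the leftover set fails to share any single feature value that the removed segment lacks.

p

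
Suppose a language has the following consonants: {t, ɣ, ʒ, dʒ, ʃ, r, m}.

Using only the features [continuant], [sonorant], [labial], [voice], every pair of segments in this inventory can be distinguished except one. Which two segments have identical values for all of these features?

ʒ, ɣ

On the given features, /ʒ/ and /ɣ/ have an identical profile: [+continuant], [-sonorant], [-labial], [+voice]. No other two segments in the inventory coincide on all 4 features. (They do differ in [strident], [coronal] and [dorsal], which are not among the given features.)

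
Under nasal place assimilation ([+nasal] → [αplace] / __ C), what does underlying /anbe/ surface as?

The only nasal preceding a consonant is /n/ before /b/. /b/ is [+labial], so /n/ → /m/, giving [ambe].

[ambe]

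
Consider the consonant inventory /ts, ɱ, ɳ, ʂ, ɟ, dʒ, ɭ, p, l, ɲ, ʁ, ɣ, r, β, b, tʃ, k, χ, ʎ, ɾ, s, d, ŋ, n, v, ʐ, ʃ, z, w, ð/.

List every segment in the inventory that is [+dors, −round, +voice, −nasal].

ɟ, ʁ, ɣ, ʎ

Checking each segment against [+dorsal], [−round], [+voice], [−nasal]: /ɟ/ (voiced palatal stop), /ʁ/ (voiced uvular fricative), /ɣ/ (voiced velar fricative), /ʎ/ (palatal lateral approximant) satisfy every feature; every other segment in the inventory fails at least one.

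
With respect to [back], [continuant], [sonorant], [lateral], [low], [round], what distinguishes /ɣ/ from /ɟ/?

[continuant], [back]

The two segments share [−sonorant], [−lateral], [−low], [−round]. The only features from the list on which they differ: /ɣ/ is [+continuant] while /ɟ/ is [−continuant]; /ɣ/ is [+back] while /ɟ/ is [−back].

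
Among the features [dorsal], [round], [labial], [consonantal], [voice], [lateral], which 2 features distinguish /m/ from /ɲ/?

The two segments share [-round], [+consonantal], [+voice], [-lateral]. The only features from the list on which they differ: /m/ is [+labial] while /ɲ/ is [-labial]; /m/ is [-dorsal] while /ɲ/ is [+dorsal].

[labial], [dorsal]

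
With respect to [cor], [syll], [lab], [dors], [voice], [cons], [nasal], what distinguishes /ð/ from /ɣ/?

The two segments share [−syllabic], [−labial], [+voice], [+consonantal], [−nasal]. The only features from the list on which they differ: /ð/ is [+coronal] while /ɣ/ is [−coronal]; /ð/ is [−dorsal] while /ɣ/ is [+dorsal].

[coronal], [dorsal]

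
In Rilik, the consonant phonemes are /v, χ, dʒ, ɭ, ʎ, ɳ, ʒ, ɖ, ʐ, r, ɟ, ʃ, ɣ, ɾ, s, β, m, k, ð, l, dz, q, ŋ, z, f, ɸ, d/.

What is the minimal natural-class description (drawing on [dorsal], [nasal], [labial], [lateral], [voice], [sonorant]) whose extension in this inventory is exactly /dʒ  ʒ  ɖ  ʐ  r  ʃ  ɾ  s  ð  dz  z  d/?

[−nasal, −lateral, −labial, −dorsal]

The class [−nasal], [−lateral], [−labial], [−dorsal] has exactly /dʒ, ʒ, ɖ, ʐ, r, ʃ, ɾ, s, ð, dz, z, d/ as its extension in this inventory. No smaller conjunction from the listed features achieves this: [−lateral, −labial, −dorsal] alone would also admit /ɳ/; [−nasal, −labial, −dorsal] alone would also admit /ɭ, l/; [−nasal, −lateral, −dorsal] alone would also admit /v, β, f, ɸ/; [−nasal, −lateral, −labial] alone would also admit /χ, ɟ, ɣ, k, …/; and checking the remaining three-feature bundles turns up none with this extension.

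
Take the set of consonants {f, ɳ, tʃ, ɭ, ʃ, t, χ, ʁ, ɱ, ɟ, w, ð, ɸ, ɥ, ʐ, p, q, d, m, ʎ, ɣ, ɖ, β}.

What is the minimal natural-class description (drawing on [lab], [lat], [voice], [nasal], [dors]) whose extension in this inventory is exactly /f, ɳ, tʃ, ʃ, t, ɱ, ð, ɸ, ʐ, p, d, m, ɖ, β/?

[−lat, −dors]

The class [−lateral], [−dorsal] has exactly /f, ɳ, tʃ, ʃ, t, ɱ, ð, ɸ, ʐ, p, d, m, ɖ, β/ as its extension in this inventory. No smaller conjunction from the listed features achieves this: [−dorsal] alone would also admit /ɭ/; [−lateral] alone would also admit /χ, ʁ, ɟ, w, …/; and checking the remaining single features turns up none with this extension.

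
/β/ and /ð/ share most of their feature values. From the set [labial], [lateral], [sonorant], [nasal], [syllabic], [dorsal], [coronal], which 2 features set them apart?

/β/ (voiced bilabial fricative) and /ð/ (voiced dental fricative) agree on [−lateral], [−sonorant], [−nasal], [−syllabic], [−dorsal]. They differ on [labial] (/β/ [+], /ð/ [−]), [coronal] (/β/ [−], /ð/ [+]).

[labial], [coronal]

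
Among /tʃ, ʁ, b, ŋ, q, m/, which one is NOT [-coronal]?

tʃ

/tʃ/ is the voiceless postalveolar affricate, which is [+coronal]; the rest — /m, ŋ, q, ʁ, b/ — are [-coronal].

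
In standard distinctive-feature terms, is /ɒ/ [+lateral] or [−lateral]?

[−lateral]

As the low back rounded vowel, /ɒ/ is [−lateral].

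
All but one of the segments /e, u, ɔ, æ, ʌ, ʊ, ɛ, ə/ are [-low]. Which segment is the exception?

Every segment except /æ/ is [-low]. /æ/ (low front unrounded vowel) is [+low], so it is the exception.

æ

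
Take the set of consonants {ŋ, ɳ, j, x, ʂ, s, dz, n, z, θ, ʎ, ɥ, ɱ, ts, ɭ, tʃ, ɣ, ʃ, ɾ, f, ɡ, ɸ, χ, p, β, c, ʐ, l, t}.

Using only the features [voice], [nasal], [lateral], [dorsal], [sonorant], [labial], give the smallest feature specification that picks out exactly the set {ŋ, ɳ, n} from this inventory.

[+nasal, −labial]

Every target segment is [+nasal], [−labial]; each remaining inventory member fails at least one of these. Each conjunct is needed — [−labial] alone would also admit /j, x, ʂ, s, …/; [+nasal] alone would also admit /ɱ/ — and no other single listed feature has exactly this extension, so two is the minimum.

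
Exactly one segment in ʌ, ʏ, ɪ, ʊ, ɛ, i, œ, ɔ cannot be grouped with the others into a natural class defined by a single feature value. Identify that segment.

[tense] groups all but one: /ɔ, ɛ, ʊ, ʏ, ɪ, ʌ, œ/ share [−tense] while /i/ (high front unrounded tense vowel) alone is [+tense]. Removing any other segment would not leave a single-feature class that excludes it.

i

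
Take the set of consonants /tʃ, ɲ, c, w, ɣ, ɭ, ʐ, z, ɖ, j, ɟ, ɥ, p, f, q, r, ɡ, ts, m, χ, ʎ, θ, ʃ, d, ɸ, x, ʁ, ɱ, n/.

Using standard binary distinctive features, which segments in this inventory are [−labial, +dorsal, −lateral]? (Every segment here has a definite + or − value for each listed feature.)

ɲ, c, ɣ, j, ɟ, q, ɡ, χ, x, ʁ

The [−labial] segments are /tʃ, ɲ, c, ɣ, ɭ, ʐ, z, ɖ, j, ɟ, q, r, ɡ, ts, χ, ʎ, θ, ʃ, d, x, ʁ, n/.
Of those, [+dorsal] gives /ɲ, c, ɣ, j, ɟ, q, ɡ, χ, ʎ, x, ʁ/.
Then [−lateral] leaves /ɲ, c, ɣ, j, ɟ, q, ɡ, χ, x, ʁ/.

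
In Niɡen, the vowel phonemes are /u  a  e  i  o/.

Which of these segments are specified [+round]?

The [+round] segments here are /u, o/; the remaining /a, e, i/ are [−round].

u, o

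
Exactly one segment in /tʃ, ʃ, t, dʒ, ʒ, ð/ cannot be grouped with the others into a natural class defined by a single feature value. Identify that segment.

/tʃ, ʒ, ð, ʃ, dʒ/ are all [+distributed], but /t/ (voiceless alveolar stop) is [-distributed]. No other single segment can be removed to leave a set sharing one feature value that the removed segment lacks, so /t/ is the odd one out.

t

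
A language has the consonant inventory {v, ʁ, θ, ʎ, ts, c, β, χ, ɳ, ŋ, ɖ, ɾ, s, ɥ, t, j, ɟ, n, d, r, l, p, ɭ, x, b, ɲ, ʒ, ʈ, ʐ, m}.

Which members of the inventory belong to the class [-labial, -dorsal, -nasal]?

θ, ts, ɖ, ɾ, s, t, d, r, l, ɭ, ʒ, ʈ, ʐ

Eliminate segments failing any feature: /v, β, ɥ, p, b, m/ are [+labial]; /ʁ, ʎ, c, χ, ŋ, j, ɟ, x, ɲ/ are [+dorsal]; /ɳ, n/ are [+nasal]. The remaining /θ, ts, ɖ, ɾ, s, t, d, r, l, ɭ, ʒ, ʈ, ʐ/ satisfy [-labial], [-dorsal], [-nasal].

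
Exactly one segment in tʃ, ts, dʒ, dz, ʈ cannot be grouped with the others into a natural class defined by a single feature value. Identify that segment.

The remaining segments after removing /ʈ/ share [+delayed release]; /ʈ/ (voiceless retroflex stop) is [-delayed release]. For every other candidate removal, the leftover set fails to share any single feature value that the removed segment lacks.

ʈ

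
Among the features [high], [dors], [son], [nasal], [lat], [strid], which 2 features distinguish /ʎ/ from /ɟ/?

[sonorant], [lateral]

/ʎ/ is the palatal lateral approximant and /ɟ/ is the voiced palatal stop. Both are [+high], [+dorsal], [−nasal], [−strident]. /ʎ/ is [+sonorant] while /ɟ/ is [−sonorant]; /ʎ/ is [+lateral] while /ɟ/ is [−lateral], so the distinguishing features are [sonorant], [lateral].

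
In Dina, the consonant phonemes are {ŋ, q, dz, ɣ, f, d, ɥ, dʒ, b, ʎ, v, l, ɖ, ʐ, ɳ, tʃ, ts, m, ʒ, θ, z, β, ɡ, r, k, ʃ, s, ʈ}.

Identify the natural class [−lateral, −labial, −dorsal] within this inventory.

dz, d, dʒ, ɖ, ʐ, ɳ, tʃ, ts, ʒ, θ, z, r, ʃ, s, ʈ

Checking each segment against [−lateral], [−labial], [−dorsal]: /dz/ (voiced alveolar affricate), /d/ (voiced alveolar stop), /dʒ/ (voiced postalveolar affricate), /ɖ/ (voiced retroflex stop), /ʐ/ (voiced retroflex fricative), /ɳ/ (retroflex nasal), among others, satisfy every feature; every other segment in the inventory fails at least one.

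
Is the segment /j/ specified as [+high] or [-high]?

[+high]

As the palatal glide, /j/ is [+high].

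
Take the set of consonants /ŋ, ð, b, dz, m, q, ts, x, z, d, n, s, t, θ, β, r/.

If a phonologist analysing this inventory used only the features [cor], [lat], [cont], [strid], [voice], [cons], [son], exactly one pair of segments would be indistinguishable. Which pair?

ŋ, m

Both /ŋ/ and /m/ are [−coronal], [−lateral], [−continuant], [−strident], [+voice], [+consonantal], [+sonorant]. Since the list omits [labial] and [dorsal] — which do distinguish the velar nasal from the bilabial nasal — this pair collapses; all other pairs remain distinct.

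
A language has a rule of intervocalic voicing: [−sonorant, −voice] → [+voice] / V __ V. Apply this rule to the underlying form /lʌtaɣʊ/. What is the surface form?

The only segment in the rule's environment that also matches [−sonorant, −voice] is /t/. Applying [+voice] turns the voiceless alveolar stop into /d/ (voiced alveolar stop), giving [lʌdaɣʊ].

[lʌdaɣʊ]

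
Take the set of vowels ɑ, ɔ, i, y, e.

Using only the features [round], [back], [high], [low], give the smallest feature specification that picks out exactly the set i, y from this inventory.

[+high]

/i, y/ are exactly the [+high] segments in the inventory, so a single feature suffices.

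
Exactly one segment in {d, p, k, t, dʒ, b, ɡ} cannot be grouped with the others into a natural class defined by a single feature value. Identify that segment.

dʒ

The remaining segments after removing /dʒ/ share [-delayed release]; /dʒ/ (voiced postalveolar affricate) is [+delayed release]. For every other candidate removal, the leftover set fails to share any single feature value that the removed segment lacks.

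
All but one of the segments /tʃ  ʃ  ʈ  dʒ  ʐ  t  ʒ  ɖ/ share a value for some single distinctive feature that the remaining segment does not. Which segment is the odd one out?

The remaining segments after removing /t/ share [-anterior]; /t/ (voiceless alveolar stop) is [+anterior]. For every other candidate removal, the leftover set fails to share any single feature value that the removed segment lacks.

t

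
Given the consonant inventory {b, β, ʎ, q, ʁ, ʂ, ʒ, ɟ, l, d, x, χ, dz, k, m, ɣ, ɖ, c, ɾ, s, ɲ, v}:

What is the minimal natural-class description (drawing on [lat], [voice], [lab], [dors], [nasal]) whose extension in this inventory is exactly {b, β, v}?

[−nasal, +lab]

/b, β, v/ are all [−nasal], [+labial], and no other segment in the inventory matches both values. Dropping any one of them over-generates: [+labial] alone would also admit /m/; [−nasal] alone would also admit /ʎ, q, ʁ, ʂ, …/. No other single listed feature picks out exactly this set either, so fewer than two features will not do.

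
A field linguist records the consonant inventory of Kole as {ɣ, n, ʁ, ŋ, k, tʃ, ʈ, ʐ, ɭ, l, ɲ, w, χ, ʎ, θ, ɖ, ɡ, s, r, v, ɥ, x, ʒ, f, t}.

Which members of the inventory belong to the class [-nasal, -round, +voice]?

Checking each segment against [-nasal], [-round], [+voice]: /ɣ/ (voiced velar fricative), /ʁ/ (voiced uvular fricative), /ʐ/ (voiced retroflex fricative), /ɭ/ (retroflex lateral approximant), /l/ (alveolar lateral approximant), /ʎ/ (palatal lateral approximant), among others, satisfy every feature; every other segment in the inventory fails at least one.

ɣ, ʁ, ʐ, ɭ, l, ʎ, ɖ, ɡ, r, v, ʒ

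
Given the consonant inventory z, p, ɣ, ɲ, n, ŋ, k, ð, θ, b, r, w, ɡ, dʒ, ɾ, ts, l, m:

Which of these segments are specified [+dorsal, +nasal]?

ɲ, ŋ

Checking each segment against [+dorsal], [+nasal]: /ɲ/ (palatal nasal), /ŋ/ (velar nasal) satisfy every feature; every other segment in the inventory fails at least one.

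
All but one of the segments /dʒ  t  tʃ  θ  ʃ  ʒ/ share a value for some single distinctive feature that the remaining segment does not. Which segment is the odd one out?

t

The remaining segments after removing /t/ share [+distributed]; /t/ (voiceless alveolar stop) is [−distributed]. For every other candidate removal, the leftover set fails to share any single feature value that the removed segment lacks.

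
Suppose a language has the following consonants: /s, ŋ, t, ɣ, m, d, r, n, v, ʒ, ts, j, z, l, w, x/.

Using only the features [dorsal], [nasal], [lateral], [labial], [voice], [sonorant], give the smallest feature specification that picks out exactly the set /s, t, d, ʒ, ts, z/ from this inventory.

[−sonorant, −labial, −dorsal]

Every target segment is [−sonorant], [−labial], [−dorsal]; each remaining inventory member fails at least one of these. Each conjunct is needed — [−labial, −dorsal] alone would also admit /r, n, l/; [−sonorant, −dorsal] alone would also admit /v/; [−sonorant, −labial] alone would also admit /ɣ, x/ — and no other combination of two listed features has exactly this extension, so three is the minimum.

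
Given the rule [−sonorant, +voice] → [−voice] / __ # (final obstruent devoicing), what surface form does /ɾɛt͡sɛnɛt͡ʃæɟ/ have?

/ɟ/ satisfies [−sonorant, +voice] and sits in __ #. The [−voice] counterpart of the voiced palatal stop is /c/. Other segments in /ɾɛt͡sɛnɛt͡ʃæɟ/ either fail the structural description or are not in the environment, so the surface form is [ɾɛt͡sɛnɛt͡ʃæc].

[ɾɛt͡sɛnɛt͡ʃæc]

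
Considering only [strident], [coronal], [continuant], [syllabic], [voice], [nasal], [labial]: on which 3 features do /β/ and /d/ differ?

[continuant], [labial], [coronal]

The two segments share [-strident], [-syllabic], [+voice], [-nasal]. The only features from the list on which they differ: /β/ is [+continuant] while /d/ is [-continuant]; /β/ is [+labial] while /d/ is [-labial]; /β/ is [-coronal] while /d/ is [+coronal].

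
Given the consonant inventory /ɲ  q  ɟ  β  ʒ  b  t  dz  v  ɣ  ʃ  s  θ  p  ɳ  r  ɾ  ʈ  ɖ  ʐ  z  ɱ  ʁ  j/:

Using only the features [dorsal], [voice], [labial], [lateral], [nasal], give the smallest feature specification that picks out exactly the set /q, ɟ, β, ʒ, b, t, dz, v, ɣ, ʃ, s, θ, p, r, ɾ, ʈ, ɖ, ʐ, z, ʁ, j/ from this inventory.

[-nasal]

/q, ɟ, β, ʒ, b, t, dz, v, ɣ, ʃ, s, θ, p, r, ɾ, ʈ, ɖ, ʐ, z, ʁ, j/ are exactly the [-nasal] segments in the inventory, so a single feature suffices.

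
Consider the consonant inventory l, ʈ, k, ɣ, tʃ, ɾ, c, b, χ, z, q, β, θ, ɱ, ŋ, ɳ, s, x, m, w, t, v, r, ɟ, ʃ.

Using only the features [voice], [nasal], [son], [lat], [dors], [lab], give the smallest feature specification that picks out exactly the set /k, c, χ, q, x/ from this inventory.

The class [−voice], [+dorsal] has exactly /k, c, χ, q, x/ as its extension in this inventory. No smaller conjunction from the listed features achieves this: [+dorsal] alone would also admit /ɣ, ŋ, w, ɟ/; [−voice] alone would also admit /ʈ, tʃ, θ, s, …/; and checking the remaining single features turns up none with this extension.

[−voice, +dors]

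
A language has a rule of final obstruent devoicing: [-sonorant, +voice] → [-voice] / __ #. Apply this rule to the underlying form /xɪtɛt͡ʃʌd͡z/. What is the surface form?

Only the final segment /d͡z/ is both word-final and matches the structural description. It is a voiced alveolar affricate, so [-sonorant, +voice] holds; changing it to [-voice] with all other features held fixed yields /t͡s/ (voiceless alveolar affricate). No other segment meets both the structural description and the environment, so the output is [xɪtɛt͡ʃʌt͡s].

[xɪtɛt͡ʃʌt͡s]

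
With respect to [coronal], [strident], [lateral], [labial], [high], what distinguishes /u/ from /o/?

/u/ (high back rounded tense vowel) and /o/ (mid back rounded tense vowel) agree on [−coronal], [−strident], [−lateral], [+labial]. They differ on [high] (/u/ [+], /o/ [−]).

[high]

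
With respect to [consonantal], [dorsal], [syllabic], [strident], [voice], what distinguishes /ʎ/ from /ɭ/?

[dorsal]

/ʎ/ is the palatal lateral approximant and /ɭ/ is the retroflex lateral approximant. Both are [+consonantal], [−syllabic], [−strident], [+voice]. /ʎ/ is [+dorsal] while /ɭ/ is [−dorsal], so the distinguishing feature is [dorsal].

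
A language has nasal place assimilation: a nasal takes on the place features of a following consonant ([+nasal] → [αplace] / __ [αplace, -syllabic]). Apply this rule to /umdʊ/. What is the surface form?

/m/ sits before the [+coronal] consonant /d/, so it takes on [+coronal] and surfaces as /n/. The rest of the form is unaffected: [undʊ].

[undʊ]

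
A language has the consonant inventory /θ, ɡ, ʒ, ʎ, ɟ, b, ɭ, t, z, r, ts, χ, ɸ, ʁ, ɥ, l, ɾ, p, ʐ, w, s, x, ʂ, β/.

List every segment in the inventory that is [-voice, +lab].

First, the [-voice] segments are /θ, t, ts, χ, ɸ, p, s, x, ʂ/.
Intersecting with [+labial] leaves /ɸ, p/.

ɸ, p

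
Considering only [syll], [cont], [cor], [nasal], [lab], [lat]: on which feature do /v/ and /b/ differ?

The two segments share [-syllabic], [-coronal], [-nasal], [+labial], [-lateral]. The only feature from the list on which they differ: /v/ is [+continuant] while /b/ is [-continuant].

[continuant]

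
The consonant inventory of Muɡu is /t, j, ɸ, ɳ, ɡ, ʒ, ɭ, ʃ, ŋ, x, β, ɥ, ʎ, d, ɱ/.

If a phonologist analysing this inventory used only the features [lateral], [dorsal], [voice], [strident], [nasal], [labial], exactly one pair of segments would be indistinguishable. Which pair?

Both /j/ and /ɡ/ are [-lateral], [+dorsal], [+voice], [-strident], [-nasal], [-labial]. Since the list omits [sonorant], [continuant] and [back] — which do distinguish the palatal glide from the voiced velar stop — this pair collapses; all other pairs remain distinct.

j, ɡ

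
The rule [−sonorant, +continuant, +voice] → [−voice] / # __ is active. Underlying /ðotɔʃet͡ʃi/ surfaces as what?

Only the initial segment /ð/ is both word-initial and matches the structural description. It is a voiced dental fricative, so [−sonorant, +continuant, +voice] holds; changing it to [−voice] with all other features held fixed yields /θ/ (voiceless dental fricative). No other segment meets both the structural description and the environment, so the output is [θotɔʃet͡ʃi].

[θotɔʃet͡ʃi]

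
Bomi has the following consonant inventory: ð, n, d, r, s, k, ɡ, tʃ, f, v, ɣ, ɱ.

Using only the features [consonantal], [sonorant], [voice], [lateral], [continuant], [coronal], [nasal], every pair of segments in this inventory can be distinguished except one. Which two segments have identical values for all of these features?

ɣ, v

/ɣ/ (voiced velar fricative) and /v/ (voiced labiodental fricative) are both [+consonantal], [−sonorant], [+voice], [−lateral], [+continuant], [−coronal], [−nasal], so none of the listed features separates them. (They do differ in [labial] and [dorsal], which are not among the given features.) Every other pair in the inventory differs on at least one listed feature.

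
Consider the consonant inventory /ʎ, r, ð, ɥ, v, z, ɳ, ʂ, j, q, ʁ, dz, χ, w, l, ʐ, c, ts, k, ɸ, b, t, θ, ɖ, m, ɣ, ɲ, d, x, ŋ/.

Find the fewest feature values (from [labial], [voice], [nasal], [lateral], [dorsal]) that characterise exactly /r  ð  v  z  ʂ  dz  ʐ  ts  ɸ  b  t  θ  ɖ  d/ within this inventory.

[-nasal, -lateral, -dorsal]

The class [-nasal], [-lateral], [-dorsal] has exactly /r, ð, v, z, ʂ, dz, ʐ, ts, ɸ, b, t, θ, ɖ, d/ as its extension in this inventory. No smaller conjunction from the listed features achieves this: [-lateral, -dorsal] alone would also admit /ɳ, m/; [-nasal, -dorsal] alone would also admit /l/; [-nasal, -lateral] alone would also admit /ɥ, j, q, ʁ, …/; and checking the remaining two-feature bundles turns up none with this extension.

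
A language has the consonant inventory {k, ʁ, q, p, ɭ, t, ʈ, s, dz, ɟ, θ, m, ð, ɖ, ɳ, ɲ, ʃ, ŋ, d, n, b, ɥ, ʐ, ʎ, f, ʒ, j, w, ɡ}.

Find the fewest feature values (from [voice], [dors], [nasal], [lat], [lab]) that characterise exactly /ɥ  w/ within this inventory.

[+lab, +dors]

The class [+labial], [+dorsal] has exactly /ɥ, w/ as its extension in this inventory. No smaller conjunction from the listed features achieves this: [+dorsal] alone would also admit /k, ʁ, q, ɟ, …/; [+labial] alone would also admit /p, m, b, f/; and checking the remaining single features turns up none with this extension.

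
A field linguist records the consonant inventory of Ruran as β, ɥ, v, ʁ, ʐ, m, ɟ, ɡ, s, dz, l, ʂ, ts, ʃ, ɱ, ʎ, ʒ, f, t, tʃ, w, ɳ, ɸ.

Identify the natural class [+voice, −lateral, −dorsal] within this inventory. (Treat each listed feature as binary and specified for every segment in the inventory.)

Checking each segment against [+voice], [−lateral], [−dorsal]: /β/ (voiced bilabial fricative), /v/ (voiced labiodental fricative), /ʐ/ (voiced retroflex fricative), /m/ (bilabial nasal), /dz/ (voiced alveolar affricate), /ɱ/ (labiodental nasal), among others, satisfy every feature; every other segment in the inventory fails at least one.

β, v, ʐ, m, dz, ɱ, ʒ, ɳ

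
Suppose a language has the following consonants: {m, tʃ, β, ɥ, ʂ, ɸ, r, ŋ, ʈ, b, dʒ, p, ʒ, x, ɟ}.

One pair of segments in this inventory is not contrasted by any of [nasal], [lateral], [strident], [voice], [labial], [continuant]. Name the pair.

ɥ, β

On the given features, /ɥ/ and /β/ have an identical profile: [−nasal], [−lateral], [−strident], [+voice], [+labial], [+continuant]. No other two segments in the inventory coincide on all 6 features. (They do differ in [sonorant], [round] and [dorsal], which are not among the given features.)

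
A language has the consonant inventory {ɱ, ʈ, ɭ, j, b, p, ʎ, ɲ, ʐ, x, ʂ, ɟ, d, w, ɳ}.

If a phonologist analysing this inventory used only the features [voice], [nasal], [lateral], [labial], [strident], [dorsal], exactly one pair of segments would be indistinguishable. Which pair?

j, ɟ

On the given features, /j/ and /ɟ/ have an identical profile: [+voice], [−nasal], [−lateral], [−labial], [−strident], [+dorsal]. No other two segments in the inventory coincide on all 6 features. (They do differ in [sonorant] and [continuant], which are not among the given features.)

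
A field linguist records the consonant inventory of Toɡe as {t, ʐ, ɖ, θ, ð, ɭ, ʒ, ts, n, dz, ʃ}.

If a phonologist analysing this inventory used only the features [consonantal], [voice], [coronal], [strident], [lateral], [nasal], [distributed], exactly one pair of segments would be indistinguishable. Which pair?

dz, ʐ

On the given features, /dz/ and /ʐ/ have an identical profile: [+consonantal], [+voice], [+coronal], [+strident], [-lateral], [-nasal], [-distributed]. No other two segments in the inventory coincide on all 7 features. (They do differ in [continuant] and [anterior], which are not among the given features.)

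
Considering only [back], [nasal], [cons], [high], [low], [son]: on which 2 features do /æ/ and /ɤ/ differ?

[low], [back]

/æ/ (low front unrounded vowel) and /ɤ/ (mid back unrounded tense vowel) agree on [-nasal], [-consonantal], [-high], [+sonorant]. They differ on [low] (/æ/ [+], /ɤ/ [-]), [back] (/æ/ [-], /ɤ/ [+]).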